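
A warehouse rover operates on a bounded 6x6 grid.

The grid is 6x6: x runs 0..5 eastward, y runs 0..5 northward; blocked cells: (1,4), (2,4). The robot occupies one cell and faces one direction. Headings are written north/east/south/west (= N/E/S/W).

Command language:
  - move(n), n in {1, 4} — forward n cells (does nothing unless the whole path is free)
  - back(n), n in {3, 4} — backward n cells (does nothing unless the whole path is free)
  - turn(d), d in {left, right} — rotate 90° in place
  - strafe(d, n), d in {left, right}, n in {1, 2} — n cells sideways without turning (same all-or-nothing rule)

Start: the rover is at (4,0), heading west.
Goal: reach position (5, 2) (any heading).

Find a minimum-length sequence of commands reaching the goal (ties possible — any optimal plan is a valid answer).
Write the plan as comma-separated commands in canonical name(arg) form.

begin: at (4,0), heading west
step 1 (strafe(right, 2)): at (4,2), heading west
step 2 (turn(left)): at (4,2), heading south
step 3 (strafe(left, 1)): at (5,2), heading south
no 2-step plan works, so 3 is optimal.

strafe(right, 2), turn(left), strafe(left, 1)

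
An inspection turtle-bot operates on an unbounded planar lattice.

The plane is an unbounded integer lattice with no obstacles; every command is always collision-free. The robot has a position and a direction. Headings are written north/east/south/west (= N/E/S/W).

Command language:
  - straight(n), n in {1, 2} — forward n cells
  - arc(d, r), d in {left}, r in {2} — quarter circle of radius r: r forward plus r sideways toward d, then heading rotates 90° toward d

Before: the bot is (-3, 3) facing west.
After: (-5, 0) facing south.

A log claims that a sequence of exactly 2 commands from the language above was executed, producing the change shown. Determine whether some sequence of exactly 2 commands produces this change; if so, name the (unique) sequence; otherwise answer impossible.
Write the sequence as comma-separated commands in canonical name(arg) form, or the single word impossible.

arc(left, 2), straight(1)

key: position moved to (-5,0) AND the heading swung to S — translation plus rotation needed
from: (-3, 3) facing west
t=1 arc(left, 2) ⇒ (-5, 1) facing south
t=2 straight(1) ⇒ (-5, 0) facing south
all 9 alternatives checked — unique.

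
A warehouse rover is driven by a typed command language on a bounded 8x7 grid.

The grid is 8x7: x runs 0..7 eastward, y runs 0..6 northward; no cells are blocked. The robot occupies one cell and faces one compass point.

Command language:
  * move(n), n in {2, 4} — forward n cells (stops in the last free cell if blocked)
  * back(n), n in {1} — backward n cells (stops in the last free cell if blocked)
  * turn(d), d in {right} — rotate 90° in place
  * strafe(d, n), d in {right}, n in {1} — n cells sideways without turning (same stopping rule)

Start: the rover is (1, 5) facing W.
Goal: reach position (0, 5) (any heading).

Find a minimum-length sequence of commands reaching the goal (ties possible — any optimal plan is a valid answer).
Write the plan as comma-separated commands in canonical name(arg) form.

begin: (1, 5) facing W
[1] after move(2): (0, 5) facing W
no 0-step plan works, so 1 is optimal.

move(2)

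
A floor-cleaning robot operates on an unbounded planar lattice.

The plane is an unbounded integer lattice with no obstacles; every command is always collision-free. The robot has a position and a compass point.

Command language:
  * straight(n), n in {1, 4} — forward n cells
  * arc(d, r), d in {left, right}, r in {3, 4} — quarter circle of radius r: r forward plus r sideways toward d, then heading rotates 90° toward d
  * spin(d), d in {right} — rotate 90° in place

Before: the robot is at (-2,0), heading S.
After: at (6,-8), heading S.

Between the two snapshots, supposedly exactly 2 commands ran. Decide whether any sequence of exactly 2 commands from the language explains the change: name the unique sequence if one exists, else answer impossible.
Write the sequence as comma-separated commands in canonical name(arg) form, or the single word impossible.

arc(left, 4), arc(right, 4)

key: order matters: swapping arc(left, 4) and arc(right, 4) lands elsewhere
t0: at (-2,0), heading S
step 1 (arc(left, 4)): at (2,-4), heading E
step 2 (arc(right, 4)): at (6,-8), heading S
no rival 2-sequence matches.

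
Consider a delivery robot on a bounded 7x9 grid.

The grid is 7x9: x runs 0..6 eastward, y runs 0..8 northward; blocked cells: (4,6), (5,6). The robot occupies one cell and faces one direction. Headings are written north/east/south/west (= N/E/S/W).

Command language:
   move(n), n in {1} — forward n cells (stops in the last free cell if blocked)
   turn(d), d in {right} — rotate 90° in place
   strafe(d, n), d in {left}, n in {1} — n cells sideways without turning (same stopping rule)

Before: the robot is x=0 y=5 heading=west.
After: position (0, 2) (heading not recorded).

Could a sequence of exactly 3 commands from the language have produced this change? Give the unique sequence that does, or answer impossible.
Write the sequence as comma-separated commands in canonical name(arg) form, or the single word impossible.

begin: x=0 y=5 heading=west
step 1 (strafe(left, 1)): x=0 y=4 heading=west
step 2 (strafe(left, 1)): x=0 y=3 heading=west
step 3 (strafe(left, 1)): x=0 y=2 heading=west
no other 3-command option fits: unique.

strafe(left, 1), strafe(left, 1), strafe(left, 1)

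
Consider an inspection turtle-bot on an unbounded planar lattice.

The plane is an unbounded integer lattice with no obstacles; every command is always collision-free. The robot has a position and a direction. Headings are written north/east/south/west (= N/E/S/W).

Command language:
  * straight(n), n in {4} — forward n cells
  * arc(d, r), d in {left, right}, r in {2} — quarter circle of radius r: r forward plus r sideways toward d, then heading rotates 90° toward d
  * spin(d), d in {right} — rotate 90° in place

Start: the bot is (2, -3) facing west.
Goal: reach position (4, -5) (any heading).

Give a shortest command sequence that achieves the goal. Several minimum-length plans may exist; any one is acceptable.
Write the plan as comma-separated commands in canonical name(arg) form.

arc(left, 2), arc(left, 2), arc(left, 2)

from: (2, -3) facing west
t=1 arc(left, 2) ⇒ (0, -5) facing south
t=2 arc(left, 2) ⇒ (2, -7) facing east
t=3 arc(left, 2) ⇒ (4, -5) facing north
minimal: 3 command(s), checked below 3.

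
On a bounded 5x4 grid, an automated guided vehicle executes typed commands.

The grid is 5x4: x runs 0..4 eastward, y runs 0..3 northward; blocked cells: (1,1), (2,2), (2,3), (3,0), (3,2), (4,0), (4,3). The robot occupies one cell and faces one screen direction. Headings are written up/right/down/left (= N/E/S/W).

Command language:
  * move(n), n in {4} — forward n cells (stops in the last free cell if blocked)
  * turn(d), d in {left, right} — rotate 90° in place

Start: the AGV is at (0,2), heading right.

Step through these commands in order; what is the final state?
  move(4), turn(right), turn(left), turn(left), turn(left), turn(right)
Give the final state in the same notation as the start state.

at (1,2), heading up

initial: at (0,2), heading right
step 1 (move(4)): at (1,2), heading right
step 2 (turn(right)): at (1,2), heading down
step 3 (turn(left)): at (1,2), heading right
step 4 (turn(left)): at (1,2), heading up
step 5 (turn(left)): at (1,2), heading left
step 6 (turn(right)): at (1,2), heading up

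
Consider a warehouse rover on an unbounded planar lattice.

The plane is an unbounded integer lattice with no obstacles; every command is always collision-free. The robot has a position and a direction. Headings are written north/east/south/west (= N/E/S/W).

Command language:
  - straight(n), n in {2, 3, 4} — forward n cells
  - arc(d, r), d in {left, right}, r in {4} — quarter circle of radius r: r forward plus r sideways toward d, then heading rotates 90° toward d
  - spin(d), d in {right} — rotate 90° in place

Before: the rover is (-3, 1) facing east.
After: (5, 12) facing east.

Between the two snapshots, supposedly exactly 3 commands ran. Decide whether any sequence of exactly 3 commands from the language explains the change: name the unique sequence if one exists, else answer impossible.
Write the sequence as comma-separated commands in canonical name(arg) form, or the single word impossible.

arc(left, 4), straight(3), arc(right, 4)

key: running arc(right, 4) before arc(left, 4) would end elsewhere — order is forced
start: (-3, 1) facing east
t=1 arc(left, 4) ⇒ (1, 5) facing north
t=2 straight(3) ⇒ (1, 8) facing north
t=3 arc(right, 4) ⇒ (5, 12) facing east
uniquely the one of 216 3-step routes that fits.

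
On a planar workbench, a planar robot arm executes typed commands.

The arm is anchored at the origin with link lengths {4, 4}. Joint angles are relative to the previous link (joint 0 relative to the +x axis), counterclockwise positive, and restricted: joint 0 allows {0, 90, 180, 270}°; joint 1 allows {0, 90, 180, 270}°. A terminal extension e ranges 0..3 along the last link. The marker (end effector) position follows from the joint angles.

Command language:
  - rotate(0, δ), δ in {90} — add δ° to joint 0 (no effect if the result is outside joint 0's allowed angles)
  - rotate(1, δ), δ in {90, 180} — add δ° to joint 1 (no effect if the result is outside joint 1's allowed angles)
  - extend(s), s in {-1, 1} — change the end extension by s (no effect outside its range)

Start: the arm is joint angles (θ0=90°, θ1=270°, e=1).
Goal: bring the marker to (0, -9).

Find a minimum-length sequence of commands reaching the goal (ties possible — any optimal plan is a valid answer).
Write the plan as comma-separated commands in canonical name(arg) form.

from: joint angles (θ0=90°, θ1=270°, e=1)
step 1 (rotate(0, 90)): joint angles (θ0=180°, θ1=270°, e=1)
step 2 (rotate(0, 90)): joint angles (θ0=270°, θ1=270°, e=1)
step 3 (rotate(1, 90)): joint angles (θ0=270°, θ1=0°, e=1)
minimal: 3 command(s), checked below 3.

rotate(0, 90), rotate(0, 90), rotate(1, 90)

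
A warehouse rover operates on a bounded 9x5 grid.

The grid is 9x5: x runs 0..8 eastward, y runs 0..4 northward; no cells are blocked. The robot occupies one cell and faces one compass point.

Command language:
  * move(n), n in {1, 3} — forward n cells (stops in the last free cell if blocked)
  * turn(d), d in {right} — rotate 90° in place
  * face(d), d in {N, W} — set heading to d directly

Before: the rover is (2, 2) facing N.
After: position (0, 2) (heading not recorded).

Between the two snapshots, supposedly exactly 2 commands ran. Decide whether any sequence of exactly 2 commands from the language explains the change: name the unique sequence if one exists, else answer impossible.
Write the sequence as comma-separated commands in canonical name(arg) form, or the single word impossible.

key: move(3) runs into the grid edge before its full distance
initial: (2, 2) facing N
step 1 (face(W)): (2, 2) facing W
step 2 (move(3)): (0, 2) facing W
no rival 2-sequence matches.

face(W), move(3)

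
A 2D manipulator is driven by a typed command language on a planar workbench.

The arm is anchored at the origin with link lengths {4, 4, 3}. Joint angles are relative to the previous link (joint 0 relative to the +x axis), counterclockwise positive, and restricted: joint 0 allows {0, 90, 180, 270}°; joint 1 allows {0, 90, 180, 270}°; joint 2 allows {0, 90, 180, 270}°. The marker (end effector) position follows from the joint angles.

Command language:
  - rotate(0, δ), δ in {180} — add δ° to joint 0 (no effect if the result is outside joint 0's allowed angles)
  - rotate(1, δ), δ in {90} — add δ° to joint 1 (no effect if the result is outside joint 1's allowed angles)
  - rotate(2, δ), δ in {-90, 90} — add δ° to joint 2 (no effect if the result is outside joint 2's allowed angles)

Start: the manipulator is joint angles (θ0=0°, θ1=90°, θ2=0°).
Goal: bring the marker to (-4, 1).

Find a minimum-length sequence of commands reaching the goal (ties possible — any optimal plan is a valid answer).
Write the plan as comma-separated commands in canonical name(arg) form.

rotate(2, 90), rotate(2, 90), rotate(1, 90), rotate(1, 90), rotate(0, 180)

t0: joint angles (θ0=0°, θ1=90°, θ2=0°)
1. rotate(2, 90) → joint angles (θ0=0°, θ1=90°, θ2=90°)
2. rotate(2, 90) → joint angles (θ0=0°, θ1=90°, θ2=180°)
3. rotate(1, 90) → joint angles (θ0=0°, θ1=180°, θ2=180°)
4. rotate(1, 90) → joint angles (θ0=0°, θ1=270°, θ2=180°)
5. rotate(0, 180) → joint angles (θ0=180°, θ1=270°, θ2=180°)
no 4-step plan works, so 5 is optimal.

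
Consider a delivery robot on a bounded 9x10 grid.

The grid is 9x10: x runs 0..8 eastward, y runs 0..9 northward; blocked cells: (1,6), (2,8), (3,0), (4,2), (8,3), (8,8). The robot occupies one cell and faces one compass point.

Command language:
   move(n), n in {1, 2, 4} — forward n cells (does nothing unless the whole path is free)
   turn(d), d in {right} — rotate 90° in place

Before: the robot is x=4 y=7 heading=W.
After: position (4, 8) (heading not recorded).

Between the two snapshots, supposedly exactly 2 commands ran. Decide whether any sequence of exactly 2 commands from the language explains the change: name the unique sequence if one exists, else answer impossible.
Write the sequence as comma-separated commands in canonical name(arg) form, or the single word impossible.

turn(right), move(1)

key: order matters: swapping turn(right) and move(1) lands elsewhere
start: x=4 y=7 heading=W
1. turn(right) → x=4 y=7 heading=N
2. move(1) → x=4 y=8 heading=N
no other 2-command option fits: unique.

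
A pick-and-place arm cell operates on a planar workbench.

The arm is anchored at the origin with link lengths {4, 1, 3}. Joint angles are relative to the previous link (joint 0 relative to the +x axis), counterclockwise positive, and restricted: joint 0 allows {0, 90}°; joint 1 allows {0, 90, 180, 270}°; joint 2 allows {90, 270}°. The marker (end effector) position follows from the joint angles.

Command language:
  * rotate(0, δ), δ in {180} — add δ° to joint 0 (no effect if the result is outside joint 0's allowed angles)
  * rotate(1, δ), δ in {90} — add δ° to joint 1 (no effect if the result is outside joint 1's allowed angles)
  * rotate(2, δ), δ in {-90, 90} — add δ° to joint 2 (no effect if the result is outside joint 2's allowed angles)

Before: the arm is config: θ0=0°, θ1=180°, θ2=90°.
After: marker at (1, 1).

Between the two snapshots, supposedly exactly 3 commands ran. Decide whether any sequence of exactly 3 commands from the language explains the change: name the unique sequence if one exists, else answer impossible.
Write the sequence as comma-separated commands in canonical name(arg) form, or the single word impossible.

rotate(1, 90), rotate(1, 90), rotate(1, 90)

start: config: θ0=0°, θ1=180°, θ2=90°
[1] after rotate(1, 90): config: θ0=0°, θ1=270°, θ2=90°
[2] after rotate(1, 90): config: θ0=0°, θ1=0°, θ2=90°
[3] after rotate(1, 90): config: θ0=0°, θ1=90°, θ2=90°
uniquely the one of 64 3-step routes that fits.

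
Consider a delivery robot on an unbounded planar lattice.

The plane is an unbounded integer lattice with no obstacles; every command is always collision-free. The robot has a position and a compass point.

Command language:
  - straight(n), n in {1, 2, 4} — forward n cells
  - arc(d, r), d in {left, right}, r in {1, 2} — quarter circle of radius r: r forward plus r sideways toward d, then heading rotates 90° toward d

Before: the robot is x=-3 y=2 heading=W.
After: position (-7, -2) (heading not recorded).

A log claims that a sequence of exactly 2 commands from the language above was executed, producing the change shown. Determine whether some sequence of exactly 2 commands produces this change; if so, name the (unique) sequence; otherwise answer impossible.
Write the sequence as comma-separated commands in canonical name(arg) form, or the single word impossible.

key: running arc(right, 2) before arc(left, 2) would end elsewhere — order is forced
initial: x=-3 y=2 heading=W
1. arc(left, 2) → x=-5 y=0 heading=S
2. arc(right, 2) → x=-7 y=-2 heading=W
uniquely the one of 49 2-step routes that fits.

arc(left, 2), arc(right, 2)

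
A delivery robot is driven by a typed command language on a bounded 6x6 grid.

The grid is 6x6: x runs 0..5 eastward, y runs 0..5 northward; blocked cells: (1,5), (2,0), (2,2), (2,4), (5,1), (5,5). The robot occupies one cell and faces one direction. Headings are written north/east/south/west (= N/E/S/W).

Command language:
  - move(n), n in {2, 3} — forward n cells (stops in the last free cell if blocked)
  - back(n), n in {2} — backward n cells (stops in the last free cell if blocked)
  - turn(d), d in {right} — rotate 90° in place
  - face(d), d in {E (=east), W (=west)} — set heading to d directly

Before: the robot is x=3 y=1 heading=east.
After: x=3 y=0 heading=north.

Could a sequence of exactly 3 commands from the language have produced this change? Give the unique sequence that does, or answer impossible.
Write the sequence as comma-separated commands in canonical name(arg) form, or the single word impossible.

key: back(2) runs into the grid edge before its full distance
begin: x=3 y=1 heading=east
step 1 (face(W)): x=3 y=1 heading=west
step 2 (turn(right)): x=3 y=1 heading=north
step 3 (back(2)): x=3 y=0 heading=north
no other 3-command option fits: unique.

face(W), turn(right), back(2)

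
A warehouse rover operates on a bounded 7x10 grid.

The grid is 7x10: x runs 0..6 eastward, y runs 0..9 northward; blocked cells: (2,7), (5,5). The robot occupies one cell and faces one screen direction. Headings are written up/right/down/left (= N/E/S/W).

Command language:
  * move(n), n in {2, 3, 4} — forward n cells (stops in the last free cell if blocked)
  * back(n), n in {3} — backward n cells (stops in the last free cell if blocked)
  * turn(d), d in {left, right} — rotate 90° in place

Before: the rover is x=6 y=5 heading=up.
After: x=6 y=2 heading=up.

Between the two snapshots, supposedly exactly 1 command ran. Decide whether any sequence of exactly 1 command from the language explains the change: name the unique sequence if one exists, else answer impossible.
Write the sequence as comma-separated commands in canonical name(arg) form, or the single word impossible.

key: still facing N — the one step turns nothing
start: x=6 y=5 heading=up
[1] after back(3): x=6 y=2 heading=up
all 6 alternatives checked — unique.

back(3)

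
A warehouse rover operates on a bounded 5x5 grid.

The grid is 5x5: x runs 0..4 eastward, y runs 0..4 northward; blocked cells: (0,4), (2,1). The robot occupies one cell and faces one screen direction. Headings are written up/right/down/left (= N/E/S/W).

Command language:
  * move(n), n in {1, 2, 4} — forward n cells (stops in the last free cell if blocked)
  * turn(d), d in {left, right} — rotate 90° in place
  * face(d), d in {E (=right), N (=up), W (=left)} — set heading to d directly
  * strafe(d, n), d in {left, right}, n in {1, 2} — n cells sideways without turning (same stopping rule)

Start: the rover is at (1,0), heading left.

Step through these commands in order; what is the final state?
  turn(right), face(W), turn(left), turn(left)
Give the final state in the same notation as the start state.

at (1,0), heading right

t0: at (1,0), heading left
t=1 turn(right) ⇒ at (1,0), heading up
t=2 face(W) ⇒ at (1,0), heading left
t=3 turn(left) ⇒ at (1,0), heading down
t=4 turn(left) ⇒ at (1,0), heading right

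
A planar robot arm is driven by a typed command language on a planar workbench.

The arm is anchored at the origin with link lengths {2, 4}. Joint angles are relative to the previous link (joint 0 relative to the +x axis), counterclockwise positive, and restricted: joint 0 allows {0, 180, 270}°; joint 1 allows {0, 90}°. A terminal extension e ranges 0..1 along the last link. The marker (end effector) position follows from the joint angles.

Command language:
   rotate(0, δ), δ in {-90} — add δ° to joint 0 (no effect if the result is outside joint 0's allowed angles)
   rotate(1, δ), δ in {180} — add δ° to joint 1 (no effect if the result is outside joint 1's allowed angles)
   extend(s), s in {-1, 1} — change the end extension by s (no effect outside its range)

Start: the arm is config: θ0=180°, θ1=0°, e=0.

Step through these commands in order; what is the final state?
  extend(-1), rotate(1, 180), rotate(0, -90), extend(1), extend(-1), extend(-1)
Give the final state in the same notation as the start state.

config: θ0=180°, θ1=0°, e=0

t0: config: θ0=180°, θ1=0°, e=0
step 1 (extend(-1)): config: θ0=180°, θ1=0°, e=0
step 2 (rotate(1, 180)): config: θ0=180°, θ1=0°, e=0
step 3 (rotate(0, -90)): config: θ0=180°, θ1=0°, e=0
step 4 (extend(1)): config: θ0=180°, θ1=0°, e=1
step 5 (extend(-1)): config: θ0=180°, θ1=0°, e=0
step 6 (extend(-1)): config: θ0=180°, θ1=0°, e=0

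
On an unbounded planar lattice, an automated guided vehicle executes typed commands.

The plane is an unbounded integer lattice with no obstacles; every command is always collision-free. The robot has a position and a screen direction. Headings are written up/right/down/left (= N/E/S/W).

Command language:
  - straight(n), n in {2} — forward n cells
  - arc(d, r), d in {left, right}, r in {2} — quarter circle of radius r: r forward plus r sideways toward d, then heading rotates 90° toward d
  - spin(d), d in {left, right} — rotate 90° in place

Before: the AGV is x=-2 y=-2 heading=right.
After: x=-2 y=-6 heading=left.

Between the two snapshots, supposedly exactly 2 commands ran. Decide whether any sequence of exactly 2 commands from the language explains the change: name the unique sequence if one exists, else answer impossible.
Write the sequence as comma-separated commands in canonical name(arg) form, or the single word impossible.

key: cell and facing (now W) both changed — the 2 commands mix motion and turning
initial: x=-2 y=-2 heading=right
1. arc(right, 2) → x=0 y=-4 heading=down
2. arc(right, 2) → x=-2 y=-6 heading=left
uniquely the one of 25 2-step routes that fits.

arc(right, 2), arc(right, 2)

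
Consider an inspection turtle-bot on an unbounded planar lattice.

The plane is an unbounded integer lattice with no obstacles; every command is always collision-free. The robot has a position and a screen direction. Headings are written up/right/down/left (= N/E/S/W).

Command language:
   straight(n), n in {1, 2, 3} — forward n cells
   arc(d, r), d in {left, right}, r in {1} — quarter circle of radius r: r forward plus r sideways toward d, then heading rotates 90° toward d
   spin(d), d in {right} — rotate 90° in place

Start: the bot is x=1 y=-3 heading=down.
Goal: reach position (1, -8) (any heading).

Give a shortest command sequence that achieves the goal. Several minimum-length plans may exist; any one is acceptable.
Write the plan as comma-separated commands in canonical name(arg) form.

t0: x=1 y=-3 heading=down
t=1 straight(2) ⇒ x=1 y=-5 heading=down
t=2 straight(3) ⇒ x=1 y=-8 heading=down
nothing shorter than 2 reaches the goal.

straight(2), straight(3)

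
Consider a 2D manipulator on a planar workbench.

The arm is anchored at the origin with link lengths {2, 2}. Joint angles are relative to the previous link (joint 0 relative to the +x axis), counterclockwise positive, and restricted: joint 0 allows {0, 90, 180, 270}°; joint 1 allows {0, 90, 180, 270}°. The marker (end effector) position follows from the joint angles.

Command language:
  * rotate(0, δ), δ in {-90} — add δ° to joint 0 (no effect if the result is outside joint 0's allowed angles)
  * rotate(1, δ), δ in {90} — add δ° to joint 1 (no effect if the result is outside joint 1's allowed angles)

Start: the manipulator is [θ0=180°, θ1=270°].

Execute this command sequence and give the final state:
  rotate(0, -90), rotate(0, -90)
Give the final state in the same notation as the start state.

begin: [θ0=180°, θ1=270°]
step 1 (rotate(0, -90)): [θ0=90°, θ1=270°]
step 2 (rotate(0, -90)): [θ0=0°, θ1=270°]

[θ0=0°, θ1=270°]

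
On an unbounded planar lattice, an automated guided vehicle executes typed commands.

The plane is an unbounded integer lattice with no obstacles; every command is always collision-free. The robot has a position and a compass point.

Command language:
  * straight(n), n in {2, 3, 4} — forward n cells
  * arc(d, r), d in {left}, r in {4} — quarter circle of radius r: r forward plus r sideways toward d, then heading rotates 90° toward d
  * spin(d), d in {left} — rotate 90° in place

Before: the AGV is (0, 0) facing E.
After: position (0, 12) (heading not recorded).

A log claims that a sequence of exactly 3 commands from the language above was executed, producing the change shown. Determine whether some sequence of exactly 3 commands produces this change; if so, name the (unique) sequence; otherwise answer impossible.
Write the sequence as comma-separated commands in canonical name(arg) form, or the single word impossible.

start: (0, 0) facing E
[1] after arc(left, 4): (4, 4) facing N
[2] after straight(4): (4, 8) facing N
[3] after arc(left, 4): (0, 12) facing W
uniquely the one of 125 3-step routes that fits.

arc(left, 4), straight(4), arc(left, 4)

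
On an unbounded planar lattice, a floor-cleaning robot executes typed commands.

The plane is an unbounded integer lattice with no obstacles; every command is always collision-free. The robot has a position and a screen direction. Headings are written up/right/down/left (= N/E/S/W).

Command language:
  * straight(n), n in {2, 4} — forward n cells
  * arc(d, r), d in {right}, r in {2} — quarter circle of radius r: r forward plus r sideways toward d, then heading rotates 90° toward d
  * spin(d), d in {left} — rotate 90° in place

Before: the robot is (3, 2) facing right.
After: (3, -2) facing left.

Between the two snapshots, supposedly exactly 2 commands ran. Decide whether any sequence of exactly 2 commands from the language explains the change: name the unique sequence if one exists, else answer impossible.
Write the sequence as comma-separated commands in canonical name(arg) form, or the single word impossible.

key: cell and facing (now W) both changed — the 2 commands mix motion and turning
initial: (3, 2) facing right
step 1 (arc(right, 2)): (5, 0) facing down
step 2 (arc(right, 2)): (3, -2) facing left
uniquely the one of 16 2-step routes that fits.

arc(right, 2), arc(right, 2)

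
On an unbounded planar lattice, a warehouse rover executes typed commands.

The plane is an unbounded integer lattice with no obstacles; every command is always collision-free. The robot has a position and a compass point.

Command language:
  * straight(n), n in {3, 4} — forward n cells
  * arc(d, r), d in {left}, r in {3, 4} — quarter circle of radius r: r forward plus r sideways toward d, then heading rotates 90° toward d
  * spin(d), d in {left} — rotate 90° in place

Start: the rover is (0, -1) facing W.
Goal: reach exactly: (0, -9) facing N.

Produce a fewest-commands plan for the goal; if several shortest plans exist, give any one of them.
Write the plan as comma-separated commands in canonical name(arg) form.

arc(left, 4), arc(left, 4), spin(left)

from: (0, -1) facing W
[1] after arc(left, 4): (-4, -5) facing S
[2] after arc(left, 4): (0, -9) facing E
[3] after spin(left): (0, -9) facing N
nothing shorter than 3 reaches the goal.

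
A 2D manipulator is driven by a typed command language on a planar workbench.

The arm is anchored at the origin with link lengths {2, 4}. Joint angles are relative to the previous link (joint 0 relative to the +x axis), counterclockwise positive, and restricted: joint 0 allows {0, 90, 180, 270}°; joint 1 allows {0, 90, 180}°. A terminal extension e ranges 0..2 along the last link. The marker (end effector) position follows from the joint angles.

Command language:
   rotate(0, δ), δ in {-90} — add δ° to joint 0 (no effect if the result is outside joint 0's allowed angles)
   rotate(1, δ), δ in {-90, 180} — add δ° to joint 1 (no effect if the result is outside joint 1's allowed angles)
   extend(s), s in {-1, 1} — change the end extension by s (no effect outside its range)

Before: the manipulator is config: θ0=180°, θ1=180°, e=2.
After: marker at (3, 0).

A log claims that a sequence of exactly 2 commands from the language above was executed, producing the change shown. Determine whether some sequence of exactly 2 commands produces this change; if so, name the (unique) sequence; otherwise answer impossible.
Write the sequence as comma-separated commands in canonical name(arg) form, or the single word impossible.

extend(1), extend(-1)

key: running extend(-1) before extend(1) would end elsewhere — order is forced
initial: config: θ0=180°, θ1=180°, e=2
[1] after extend(1): config: θ0=180°, θ1=180°, e=2
[2] after extend(-1): config: θ0=180°, θ1=180°, e=1
all 25 alternatives checked — unique.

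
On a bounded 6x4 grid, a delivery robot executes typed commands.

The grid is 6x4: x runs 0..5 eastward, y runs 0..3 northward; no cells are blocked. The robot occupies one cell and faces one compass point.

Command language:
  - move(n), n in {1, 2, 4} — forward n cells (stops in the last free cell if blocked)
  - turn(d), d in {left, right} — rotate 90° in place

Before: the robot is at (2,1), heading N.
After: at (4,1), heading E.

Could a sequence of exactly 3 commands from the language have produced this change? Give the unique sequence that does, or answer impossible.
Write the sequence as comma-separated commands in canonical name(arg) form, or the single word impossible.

turn(right), move(1), move(1)

key: position moved to (4,1) AND the heading swung to E — translation plus rotation needed
initial: at (2,1), heading N
step 1 (turn(right)): at (2,1), heading E
step 2 (move(1)): at (3,1), heading E
step 3 (move(1)): at (4,1), heading E
no other 3-command option fits: unique.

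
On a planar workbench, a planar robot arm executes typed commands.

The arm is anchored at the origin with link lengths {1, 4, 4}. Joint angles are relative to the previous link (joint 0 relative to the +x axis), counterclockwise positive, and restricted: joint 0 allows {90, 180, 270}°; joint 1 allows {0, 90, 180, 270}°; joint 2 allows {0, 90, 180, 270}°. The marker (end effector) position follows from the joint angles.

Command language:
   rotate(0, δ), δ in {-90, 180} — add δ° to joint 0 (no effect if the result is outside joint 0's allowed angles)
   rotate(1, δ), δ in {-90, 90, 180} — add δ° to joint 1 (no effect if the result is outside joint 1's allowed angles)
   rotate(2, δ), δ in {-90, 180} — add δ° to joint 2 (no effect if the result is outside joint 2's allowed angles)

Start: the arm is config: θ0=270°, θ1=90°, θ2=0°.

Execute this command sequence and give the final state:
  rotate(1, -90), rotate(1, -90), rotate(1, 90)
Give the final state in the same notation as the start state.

t0: config: θ0=270°, θ1=90°, θ2=0°
1. rotate(1, -90) → config: θ0=270°, θ1=0°, θ2=0°
2. rotate(1, -90) → config: θ0=270°, θ1=270°, θ2=0°
3. rotate(1, 90) → config: θ0=270°, θ1=0°, θ2=0°

config: θ0=270°, θ1=0°, θ2=0°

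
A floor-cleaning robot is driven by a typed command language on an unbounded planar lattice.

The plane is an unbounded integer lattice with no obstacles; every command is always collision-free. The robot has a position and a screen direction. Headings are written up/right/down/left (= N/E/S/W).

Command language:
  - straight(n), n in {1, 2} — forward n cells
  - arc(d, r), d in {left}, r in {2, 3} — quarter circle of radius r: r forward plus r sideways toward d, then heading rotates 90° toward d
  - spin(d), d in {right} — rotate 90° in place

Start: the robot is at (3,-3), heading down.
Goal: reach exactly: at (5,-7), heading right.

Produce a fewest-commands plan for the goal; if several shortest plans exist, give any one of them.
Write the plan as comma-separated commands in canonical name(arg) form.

start: at (3,-3), heading down
1. straight(2) → at (3,-5), heading down
2. arc(left, 2) → at (5,-7), heading right
minimal: 2 command(s), checked below 2.

straight(2), arc(left, 2)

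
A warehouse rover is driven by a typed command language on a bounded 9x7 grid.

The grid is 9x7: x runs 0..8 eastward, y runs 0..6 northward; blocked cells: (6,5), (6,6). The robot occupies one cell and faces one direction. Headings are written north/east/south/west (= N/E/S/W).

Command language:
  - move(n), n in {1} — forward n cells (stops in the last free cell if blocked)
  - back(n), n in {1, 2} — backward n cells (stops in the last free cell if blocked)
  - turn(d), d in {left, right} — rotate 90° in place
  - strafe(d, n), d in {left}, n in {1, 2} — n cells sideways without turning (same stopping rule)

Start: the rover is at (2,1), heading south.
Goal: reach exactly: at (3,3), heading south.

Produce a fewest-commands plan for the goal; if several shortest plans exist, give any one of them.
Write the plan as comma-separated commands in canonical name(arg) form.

strafe(left, 1), back(2)

start: at (2,1), heading south
[1] after strafe(left, 1): at (3,1), heading south
[2] after back(2): at (3,3), heading south
minimal: 2 command(s), checked below 2.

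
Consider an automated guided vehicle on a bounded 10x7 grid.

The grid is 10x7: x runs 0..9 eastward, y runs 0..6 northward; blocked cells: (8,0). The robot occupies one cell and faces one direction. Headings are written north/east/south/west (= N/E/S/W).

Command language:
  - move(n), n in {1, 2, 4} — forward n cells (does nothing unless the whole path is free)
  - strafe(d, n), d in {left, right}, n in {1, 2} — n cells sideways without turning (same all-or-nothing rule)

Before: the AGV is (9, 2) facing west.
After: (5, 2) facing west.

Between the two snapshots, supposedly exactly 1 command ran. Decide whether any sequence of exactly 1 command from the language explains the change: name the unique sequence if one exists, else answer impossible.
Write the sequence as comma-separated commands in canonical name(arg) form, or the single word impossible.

move(4)

key: heading stays W — the single command does not turn
start: (9, 2) facing west
step 1 (move(4)): (5, 2) facing west
all 7 alternatives checked — unique.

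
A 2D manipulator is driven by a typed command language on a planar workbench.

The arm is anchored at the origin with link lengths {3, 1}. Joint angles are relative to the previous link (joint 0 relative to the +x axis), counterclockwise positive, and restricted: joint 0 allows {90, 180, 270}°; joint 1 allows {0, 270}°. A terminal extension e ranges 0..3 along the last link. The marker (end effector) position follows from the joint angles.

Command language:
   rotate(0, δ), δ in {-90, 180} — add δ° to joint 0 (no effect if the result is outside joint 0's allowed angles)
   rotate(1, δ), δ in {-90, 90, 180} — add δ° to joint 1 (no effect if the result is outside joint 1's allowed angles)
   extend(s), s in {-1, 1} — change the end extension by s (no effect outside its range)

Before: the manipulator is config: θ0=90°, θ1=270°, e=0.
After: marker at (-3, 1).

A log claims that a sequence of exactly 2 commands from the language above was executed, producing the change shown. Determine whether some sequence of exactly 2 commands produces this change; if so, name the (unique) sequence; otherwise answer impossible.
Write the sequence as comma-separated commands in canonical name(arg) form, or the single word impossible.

rotate(0, 180), rotate(0, -90)

key: running rotate(0, -90) before rotate(0, 180) would end elsewhere — order is forced
begin: config: θ0=90°, θ1=270°, e=0
t=1 rotate(0, 180) ⇒ config: θ0=270°, θ1=270°, e=0
t=2 rotate(0, -90) ⇒ config: θ0=180°, θ1=270°, e=0
all 49 alternatives checked — unique.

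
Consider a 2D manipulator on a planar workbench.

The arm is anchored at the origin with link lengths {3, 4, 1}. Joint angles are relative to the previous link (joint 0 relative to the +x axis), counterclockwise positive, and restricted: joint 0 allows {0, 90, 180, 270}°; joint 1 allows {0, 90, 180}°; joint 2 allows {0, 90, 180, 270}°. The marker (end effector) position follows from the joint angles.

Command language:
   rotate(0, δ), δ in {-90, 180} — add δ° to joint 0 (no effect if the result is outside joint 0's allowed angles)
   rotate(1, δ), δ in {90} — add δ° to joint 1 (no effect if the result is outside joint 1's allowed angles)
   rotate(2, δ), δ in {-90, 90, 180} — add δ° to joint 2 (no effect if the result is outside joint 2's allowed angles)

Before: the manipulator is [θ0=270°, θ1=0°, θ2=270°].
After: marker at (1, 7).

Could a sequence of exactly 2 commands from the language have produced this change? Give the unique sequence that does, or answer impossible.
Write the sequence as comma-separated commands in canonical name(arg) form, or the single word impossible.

rotate(0, -90), rotate(0, -90)

begin: [θ0=270°, θ1=0°, θ2=270°]
1. rotate(0, -90) → [θ0=180°, θ1=0°, θ2=270°]
2. rotate(0, -90) → [θ0=90°, θ1=0°, θ2=270°]
uniquely the one of 36 2-step routes that fits.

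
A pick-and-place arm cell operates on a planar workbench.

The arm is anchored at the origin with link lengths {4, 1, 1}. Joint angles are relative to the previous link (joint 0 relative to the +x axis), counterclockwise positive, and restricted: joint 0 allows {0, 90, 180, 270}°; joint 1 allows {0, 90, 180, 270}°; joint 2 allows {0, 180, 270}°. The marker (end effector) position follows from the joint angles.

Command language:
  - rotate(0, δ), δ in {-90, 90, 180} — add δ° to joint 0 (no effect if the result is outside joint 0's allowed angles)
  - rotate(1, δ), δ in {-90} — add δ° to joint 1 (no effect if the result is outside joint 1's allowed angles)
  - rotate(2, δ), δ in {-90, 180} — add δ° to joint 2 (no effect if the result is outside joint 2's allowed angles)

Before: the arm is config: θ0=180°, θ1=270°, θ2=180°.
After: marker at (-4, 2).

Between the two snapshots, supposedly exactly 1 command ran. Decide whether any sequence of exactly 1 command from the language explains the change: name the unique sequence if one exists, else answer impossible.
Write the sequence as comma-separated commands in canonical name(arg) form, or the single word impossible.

rotate(2, 180)

from: config: θ0=180°, θ1=270°, θ2=180°
t=1 rotate(2, 180) ⇒ config: θ0=180°, θ1=270°, θ2=0°
no other 1-command option fits: unique.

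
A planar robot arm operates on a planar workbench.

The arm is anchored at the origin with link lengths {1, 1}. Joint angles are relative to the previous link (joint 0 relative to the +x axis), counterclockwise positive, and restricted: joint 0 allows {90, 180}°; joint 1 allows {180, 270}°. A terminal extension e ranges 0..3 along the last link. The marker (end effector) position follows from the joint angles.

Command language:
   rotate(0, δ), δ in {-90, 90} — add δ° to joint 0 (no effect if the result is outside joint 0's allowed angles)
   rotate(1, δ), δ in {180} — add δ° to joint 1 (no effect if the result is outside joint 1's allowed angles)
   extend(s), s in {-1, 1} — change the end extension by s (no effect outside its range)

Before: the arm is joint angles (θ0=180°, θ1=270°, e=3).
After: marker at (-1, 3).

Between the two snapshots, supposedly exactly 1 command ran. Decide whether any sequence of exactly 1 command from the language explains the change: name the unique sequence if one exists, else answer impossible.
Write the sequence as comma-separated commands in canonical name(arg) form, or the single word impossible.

start: joint angles (θ0=180°, θ1=270°, e=3)
step 1 (extend(-1)): joint angles (θ0=180°, θ1=270°, e=2)
no other 1-command option fits: unique.

extend(-1)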